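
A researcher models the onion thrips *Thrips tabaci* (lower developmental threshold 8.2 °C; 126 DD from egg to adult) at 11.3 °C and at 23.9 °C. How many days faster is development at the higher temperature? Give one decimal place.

At 11.3 °C: 126 / (11.3 − 8.2) = 126 / 3.1 = 40.645 d.
At 23.9 °C: 126 / (23.9 − 8.2) = 126 / 15.7 = 8.025 d.
Difference = |40.645 − 8.025| = 32.620 ≈ 32.6 days.

32.6 days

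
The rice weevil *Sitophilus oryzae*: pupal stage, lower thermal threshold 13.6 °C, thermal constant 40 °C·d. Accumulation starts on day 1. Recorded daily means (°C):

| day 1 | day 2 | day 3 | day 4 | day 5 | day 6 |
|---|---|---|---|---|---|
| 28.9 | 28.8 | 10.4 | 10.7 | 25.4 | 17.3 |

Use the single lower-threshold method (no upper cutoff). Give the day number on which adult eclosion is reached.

Daily DD above 13.6 °C: 15.3, 15.2, 0.0, 0.0, 11.8, 3.7.
Cumulative: 15.3, 30.5, 30.5, 30.5, 42.3, 46.0.
The total first reaches 40 DD on day 5.

day 5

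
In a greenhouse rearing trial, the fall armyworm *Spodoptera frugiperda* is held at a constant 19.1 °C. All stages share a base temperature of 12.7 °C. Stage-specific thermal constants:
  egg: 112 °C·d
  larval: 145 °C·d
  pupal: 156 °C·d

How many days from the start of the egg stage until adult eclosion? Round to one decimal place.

64.5 days

Daily accumulation at 19.1 °C = 19.1 − 12.7 = 6.4 DD/day.
Total K = 112 + 145 + 156 = 413 DD.
Total duration = 413 / 6.4 = 64.531 ≈ 64.5 days.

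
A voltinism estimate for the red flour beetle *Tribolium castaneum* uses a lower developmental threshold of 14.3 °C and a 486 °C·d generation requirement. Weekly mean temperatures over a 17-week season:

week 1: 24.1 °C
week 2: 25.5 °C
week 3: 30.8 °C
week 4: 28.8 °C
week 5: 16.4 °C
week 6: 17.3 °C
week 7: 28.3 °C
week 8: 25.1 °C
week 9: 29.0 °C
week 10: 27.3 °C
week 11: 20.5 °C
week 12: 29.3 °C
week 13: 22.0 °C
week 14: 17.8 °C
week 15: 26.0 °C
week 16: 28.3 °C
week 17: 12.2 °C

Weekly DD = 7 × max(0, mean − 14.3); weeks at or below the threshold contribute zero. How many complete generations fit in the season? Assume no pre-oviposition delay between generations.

2 generations

Weekly DD (7 × max(0, T̄ − 14.3)): 68.6, 78.4, 115.5, 101.5, 14.7, 21.0, 98.0, 75.6, 102.9, 91.0, 43.4, 105.0, 53.9, 24.5, 81.9, 98.0, 0.0.
Season total = 1173.9 DD.
Complete generations = ⌊1173.9 / 486⌋ = 2.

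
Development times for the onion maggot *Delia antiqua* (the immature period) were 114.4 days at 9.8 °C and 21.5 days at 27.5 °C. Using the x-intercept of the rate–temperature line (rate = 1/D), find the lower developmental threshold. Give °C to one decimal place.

5.7 °C

Linear rate model ⇒ the product D·(T − T_b) is constant across temperatures.
114.4·(9.8 − T_b) = 21.5·(27.5 − T_b)
T_b = (114.4·9.8 − 21.5·27.5) / (114.4 − 21.5) = 529.87 / 92.9 = 5.704 °C ≈ 5.7 °C.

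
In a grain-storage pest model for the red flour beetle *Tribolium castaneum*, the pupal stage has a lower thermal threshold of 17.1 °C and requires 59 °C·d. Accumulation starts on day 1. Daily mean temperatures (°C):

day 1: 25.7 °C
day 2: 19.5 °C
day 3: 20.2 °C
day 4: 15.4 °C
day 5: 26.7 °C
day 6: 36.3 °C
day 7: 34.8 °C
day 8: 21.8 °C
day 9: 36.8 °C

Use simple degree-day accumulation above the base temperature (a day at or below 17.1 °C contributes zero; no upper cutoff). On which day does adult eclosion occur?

Daily DD above 17.1 °C: 8.6, 2.4, 3.1, 0.0, 9.6, 19.2, 17.7, 4.7, 19.7.
Cumulative: 8.6, 11.0, 14.1, 14.1, 23.7, 42.9, 60.6, 65.3, 85.0.
The total first reaches 59 DD on day 7.

day 7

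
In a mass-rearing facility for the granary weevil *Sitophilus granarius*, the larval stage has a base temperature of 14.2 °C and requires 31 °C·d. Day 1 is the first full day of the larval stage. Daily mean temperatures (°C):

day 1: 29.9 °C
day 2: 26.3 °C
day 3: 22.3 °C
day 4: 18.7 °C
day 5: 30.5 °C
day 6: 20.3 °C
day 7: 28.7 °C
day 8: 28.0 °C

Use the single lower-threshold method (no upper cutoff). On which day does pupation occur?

day 3

Daily DD above 14.2 °C: 15.7, 12.1, 8.1, 4.5, 16.3, 6.1, 14.5, 13.8.
Cumulative: 15.7, 27.8, 35.9, 40.4, 56.7, 62.8, 77.3, 91.1.
The total first reaches 31 DD on day 3.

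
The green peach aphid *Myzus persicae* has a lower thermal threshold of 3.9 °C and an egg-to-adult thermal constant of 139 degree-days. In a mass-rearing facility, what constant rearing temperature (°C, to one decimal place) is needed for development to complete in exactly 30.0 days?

Required daily accumulation = 139 / 30.0 = 4.633 DD/day.
T = T_base + 4.633 = 3.9 + 4.633 = 8.533 ≈ 8.5 °C.

8.5 °C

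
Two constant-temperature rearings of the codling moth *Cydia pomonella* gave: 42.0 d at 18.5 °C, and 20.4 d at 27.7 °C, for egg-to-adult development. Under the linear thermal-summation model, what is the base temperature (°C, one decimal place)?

9.8 °C

Equal thermal constants: D₁(T₁ − T_b) = D₂(T₂ − T_b).
42.0·(18.5 − T_b) = 20.4·(27.7 − T_b)
T_b = (42.0·18.5 − 20.4·27.7) / (42.0 − 20.4) = 211.92 / 21.6 = 9.811 °C ≈ 9.8 °C.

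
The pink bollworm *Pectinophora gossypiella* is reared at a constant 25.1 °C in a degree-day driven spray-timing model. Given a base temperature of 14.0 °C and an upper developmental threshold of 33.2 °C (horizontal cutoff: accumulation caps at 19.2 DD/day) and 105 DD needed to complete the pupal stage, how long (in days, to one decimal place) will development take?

9.5 days

Daily accumulation = 25.1 − 14.0 = 11.1 DD/day.
Duration = 105 / 11.1 = 9.459 ≈ 9.5 days.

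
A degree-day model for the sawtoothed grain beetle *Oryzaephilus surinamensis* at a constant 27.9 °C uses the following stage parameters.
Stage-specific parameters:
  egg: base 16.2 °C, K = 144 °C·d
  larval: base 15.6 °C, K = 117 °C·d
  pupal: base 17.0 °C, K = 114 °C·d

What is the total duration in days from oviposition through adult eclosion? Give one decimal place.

32.3 days

egg: 144 / (27.9 − 16.2) = 144 / 11.7 = 12.308 d.
larval: 117 / (27.9 − 15.6) = 117 / 12.3 = 9.512 d.
pupal: 114 / (27.9 − 17.0) = 114 / 10.9 = 10.459 d.
Sum = 32.279 ≈ 32.3 days.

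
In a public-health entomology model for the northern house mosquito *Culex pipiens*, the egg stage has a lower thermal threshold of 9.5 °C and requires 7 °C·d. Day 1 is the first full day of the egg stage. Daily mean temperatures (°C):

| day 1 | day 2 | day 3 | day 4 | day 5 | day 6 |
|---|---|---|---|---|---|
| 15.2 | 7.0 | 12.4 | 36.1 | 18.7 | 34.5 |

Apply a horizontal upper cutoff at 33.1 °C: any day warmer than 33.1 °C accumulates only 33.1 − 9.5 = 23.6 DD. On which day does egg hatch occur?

Daily DD above 9.5 °C (capped at 23.6): 5.7, 0.0, 2.9, 23.6, 9.2, 23.6.
Cumulative: 5.7, 5.7, 8.6, 32.2, 41.4, 65.0.
The total first reaches 7 DD on day 3.

day 3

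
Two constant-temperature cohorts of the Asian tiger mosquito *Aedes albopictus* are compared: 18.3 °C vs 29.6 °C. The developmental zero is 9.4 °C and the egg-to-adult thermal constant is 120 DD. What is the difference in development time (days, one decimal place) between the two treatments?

7.5 days

At 18.3 °C: 120 / (18.3 − 9.4) = 120 / 8.9 = 13.483 d.
At 29.6 °C: 120 / (29.6 − 9.4) = 120 / 20.2 = 5.941 d.
Difference = |13.483 − 5.941| = 7.543 ≈ 7.5 days.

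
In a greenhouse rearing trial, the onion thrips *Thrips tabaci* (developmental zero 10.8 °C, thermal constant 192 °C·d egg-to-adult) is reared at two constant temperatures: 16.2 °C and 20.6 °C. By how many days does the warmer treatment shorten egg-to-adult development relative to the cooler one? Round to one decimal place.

At 16.2 °C: 192 / (16.2 − 10.8) = 192 / 5.4 = 35.556 d.
At 20.6 °C: 192 / (20.6 − 10.8) = 192 / 9.8 = 19.592 d.
Difference = |35.556 − 19.592| = 15.964 ≈ 16.0 days.

16.0 days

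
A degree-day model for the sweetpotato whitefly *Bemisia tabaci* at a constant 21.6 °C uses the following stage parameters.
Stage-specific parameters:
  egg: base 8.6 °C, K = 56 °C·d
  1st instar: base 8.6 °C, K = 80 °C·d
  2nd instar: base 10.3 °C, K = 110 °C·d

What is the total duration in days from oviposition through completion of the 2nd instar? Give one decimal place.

egg: 56 / (21.6 − 8.6) = 56 / 13.0 = 4.308 d.
1st instar: 80 / (21.6 − 8.6) = 80 / 13.0 = 6.154 d.
2nd instar: 110 / (21.6 − 10.3) = 110 / 11.3 = 9.735 d.
Sum = 20.196 ≈ 20.2 days.

20.2 days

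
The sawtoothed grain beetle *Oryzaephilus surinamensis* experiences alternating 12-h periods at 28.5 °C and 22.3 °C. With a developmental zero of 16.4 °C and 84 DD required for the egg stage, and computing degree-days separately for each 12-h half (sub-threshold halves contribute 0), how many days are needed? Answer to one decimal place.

Day half: max(0, 28.5 − 16.4) × 0.5 = 12.1 × 0.5 = 6.05 DD.
Night half: max(0, 22.3 − 16.4) × 0.5 = 5.9 × 0.5 = 2.95 DD.
Per 24 h: 9.00 DD/day.
Duration = 84 / 9.00 = 9.333 ≈ 9.3 days.

9.3 days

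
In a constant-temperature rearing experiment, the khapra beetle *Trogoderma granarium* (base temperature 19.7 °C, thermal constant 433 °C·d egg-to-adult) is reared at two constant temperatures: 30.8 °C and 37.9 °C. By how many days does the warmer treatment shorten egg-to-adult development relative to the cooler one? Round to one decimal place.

15.2 days

At 30.8 °C: 433 / (30.8 − 19.7) = 433 / 11.1 = 39.009 d.
At 37.9 °C: 433 / (37.9 − 19.7) = 433 / 18.2 = 23.791 d.
Difference = |39.009 − 23.791| = 15.218 ≈ 15.2 days.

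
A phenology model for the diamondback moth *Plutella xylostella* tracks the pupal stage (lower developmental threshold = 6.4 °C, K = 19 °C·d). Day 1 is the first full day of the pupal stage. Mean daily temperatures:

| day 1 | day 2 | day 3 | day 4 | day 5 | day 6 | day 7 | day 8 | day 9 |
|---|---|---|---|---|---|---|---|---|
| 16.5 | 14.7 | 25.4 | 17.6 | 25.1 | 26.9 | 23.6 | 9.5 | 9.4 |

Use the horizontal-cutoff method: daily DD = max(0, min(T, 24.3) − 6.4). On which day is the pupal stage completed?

Daily DD above 6.4 °C (capped at 17.9): 10.1, 8.3, 17.9, 11.2, 17.9, 17.9, 17.2, 3.1, 3.0.
Cumulative: 10.1, 18.4, 36.3, 47.5, 65.4, 83.3, 100.5, 103.6, 106.6.
The total first reaches 19 DD on day 3.

day 3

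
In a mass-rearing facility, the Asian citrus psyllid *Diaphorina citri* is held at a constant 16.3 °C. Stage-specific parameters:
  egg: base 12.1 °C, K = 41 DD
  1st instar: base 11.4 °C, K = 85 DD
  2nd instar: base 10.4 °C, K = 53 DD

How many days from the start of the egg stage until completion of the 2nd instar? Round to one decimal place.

egg: 41 / (16.3 − 12.1) = 41 / 4.2 = 9.762 d.
1st instar: 85 / (16.3 − 11.4) = 85 / 4.9 = 17.347 d.
2nd instar: 53 / (16.3 − 10.4) = 53 / 5.9 = 8.983 d.
Sum = 36.092 ≈ 36.1 days.

36.1 days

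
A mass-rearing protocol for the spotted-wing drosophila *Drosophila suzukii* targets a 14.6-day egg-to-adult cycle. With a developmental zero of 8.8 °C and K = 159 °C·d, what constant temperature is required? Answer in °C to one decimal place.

19.7 °C

Required daily accumulation = 159 / 14.6 = 10.890 DD/day.
T = T_base + 10.890 = 8.8 + 10.890 = 19.690 ≈ 19.7 °C.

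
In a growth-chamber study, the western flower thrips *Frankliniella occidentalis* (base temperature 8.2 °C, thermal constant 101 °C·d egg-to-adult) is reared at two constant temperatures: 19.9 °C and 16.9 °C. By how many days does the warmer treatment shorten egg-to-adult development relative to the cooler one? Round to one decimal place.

At 19.9 °C: 101 / (19.9 − 8.2) = 101 / 11.7 = 8.632 d.
At 16.9 °C: 101 / (16.9 − 8.2) = 101 / 8.7 = 11.609 d.
Difference = |8.632 − 11.609| = 2.977 ≈ 3.0 days.

3.0 days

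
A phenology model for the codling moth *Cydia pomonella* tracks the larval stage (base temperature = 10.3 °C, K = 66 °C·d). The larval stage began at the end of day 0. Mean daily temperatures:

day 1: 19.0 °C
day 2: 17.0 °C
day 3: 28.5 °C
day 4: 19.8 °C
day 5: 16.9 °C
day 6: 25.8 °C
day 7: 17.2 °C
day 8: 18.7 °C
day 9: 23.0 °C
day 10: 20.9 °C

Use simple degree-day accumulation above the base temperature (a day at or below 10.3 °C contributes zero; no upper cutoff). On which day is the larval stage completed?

day 7

Daily DD above 10.3 °C: 8.7, 6.7, 18.2, 9.5, 6.6, 15.5, 6.9, 8.4, 12.7, 10.6.
Cumulative: 8.7, 15.4, 33.6, 43.1, 49.7, 65.2, 72.1, 80.5, 93.2, 103.8.
The total first reaches 66 DD on day 7.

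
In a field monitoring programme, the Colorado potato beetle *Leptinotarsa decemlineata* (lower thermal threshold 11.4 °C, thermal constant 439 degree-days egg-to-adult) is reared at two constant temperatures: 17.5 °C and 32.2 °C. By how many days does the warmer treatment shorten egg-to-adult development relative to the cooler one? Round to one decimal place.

50.9 days

At 17.5 °C: 439 / (17.5 − 11.4) = 439 / 6.1 = 71.967 d.
At 32.2 °C: 439 / (32.2 − 11.4) = 439 / 20.8 = 21.106 d.
Difference = |71.967 − 21.106| = 50.861 ≈ 50.9 days.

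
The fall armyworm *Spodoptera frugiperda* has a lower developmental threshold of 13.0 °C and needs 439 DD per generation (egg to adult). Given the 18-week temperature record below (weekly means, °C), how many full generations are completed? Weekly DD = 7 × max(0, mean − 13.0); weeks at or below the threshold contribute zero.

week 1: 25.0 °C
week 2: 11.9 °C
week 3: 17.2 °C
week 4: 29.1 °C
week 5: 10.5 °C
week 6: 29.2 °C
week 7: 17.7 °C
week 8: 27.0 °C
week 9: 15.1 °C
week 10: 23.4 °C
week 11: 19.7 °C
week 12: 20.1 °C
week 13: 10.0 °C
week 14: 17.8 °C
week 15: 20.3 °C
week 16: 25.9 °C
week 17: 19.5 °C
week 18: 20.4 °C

Weekly DD (7 × max(0, T̄ − 13.0)): 84.0, 0.0, 29.4, 112.7, 0.0, 113.4, 32.9, 98.0, 14.7, 72.8, 46.9, 49.7, 0.0, 33.6, 51.1, 90.3, 45.5, 51.8.
Season total = 926.8 DD.
Complete generations = ⌊926.8 / 439⌋ = 2.

2 generations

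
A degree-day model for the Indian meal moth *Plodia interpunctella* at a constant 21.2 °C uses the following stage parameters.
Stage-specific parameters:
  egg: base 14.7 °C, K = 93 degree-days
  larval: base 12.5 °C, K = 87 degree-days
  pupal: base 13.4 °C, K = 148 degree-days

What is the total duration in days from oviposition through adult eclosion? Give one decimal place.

43.3 days

egg: 93 / (21.2 − 14.7) = 93 / 6.5 = 14.308 d.
larval: 87 / (21.2 − 12.5) = 87 / 8.7 = 10.000 d.
pupal: 148 / (21.2 − 13.4) = 148 / 7.8 = 18.974 d.
Sum = 43.282 ≈ 43.3 days.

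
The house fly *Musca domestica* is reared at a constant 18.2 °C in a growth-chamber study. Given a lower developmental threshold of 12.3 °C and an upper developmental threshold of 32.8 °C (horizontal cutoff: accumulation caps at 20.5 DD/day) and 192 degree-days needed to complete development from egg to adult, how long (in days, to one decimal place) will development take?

32.5 days

Daily accumulation = 18.2 − 12.3 = 5.9 DD/day.
Duration = 192 / 5.9 = 32.542 ≈ 32.5 days.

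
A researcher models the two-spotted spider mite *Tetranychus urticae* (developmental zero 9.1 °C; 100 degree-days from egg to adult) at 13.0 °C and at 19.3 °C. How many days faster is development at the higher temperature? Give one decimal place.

15.8 days

At 13.0 °C: 100 / (13.0 − 9.1) = 100 / 3.9 = 25.641 d.
At 19.3 °C: 100 / (19.3 − 9.1) = 100 / 10.2 = 9.804 d.
Difference = |25.641 − 9.804| = 15.837 ≈ 15.8 days.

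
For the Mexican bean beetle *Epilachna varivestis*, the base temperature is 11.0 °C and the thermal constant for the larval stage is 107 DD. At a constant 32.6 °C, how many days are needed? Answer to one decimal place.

Daily accumulation = 32.6 − 11.0 = 21.6 DD/day.
Duration = 107 / 21.6 = 4.954 ≈ 5.0 days.

5.0 days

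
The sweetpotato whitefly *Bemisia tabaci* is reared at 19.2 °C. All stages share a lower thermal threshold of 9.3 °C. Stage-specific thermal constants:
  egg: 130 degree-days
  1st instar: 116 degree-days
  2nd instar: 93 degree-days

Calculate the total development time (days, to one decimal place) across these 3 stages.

Daily accumulation at 19.2 °C = 19.2 − 9.3 = 9.9 DD/day.
Total K = 130 + 116 + 93 = 339 DD.
Total duration = 339 / 9.9 = 34.242 ≈ 34.2 days.

34.2 days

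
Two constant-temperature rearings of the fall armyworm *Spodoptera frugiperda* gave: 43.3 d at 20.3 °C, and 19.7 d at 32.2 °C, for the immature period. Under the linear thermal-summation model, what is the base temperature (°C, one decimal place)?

10.4 °C

Linear rate model ⇒ the product D·(T − T_b) is constant across temperatures.
43.3·(20.3 − T_b) = 19.7·(32.2 − T_b)
T_b = (43.3·20.3 − 19.7·32.2) / (43.3 − 19.7) = 244.65 / 23.6 = 10.367 °C ≈ 10.4 °C.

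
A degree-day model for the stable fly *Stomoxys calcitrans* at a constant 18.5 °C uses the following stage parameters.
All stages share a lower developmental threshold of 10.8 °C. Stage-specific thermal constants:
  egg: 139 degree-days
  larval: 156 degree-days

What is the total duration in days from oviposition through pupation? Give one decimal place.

Daily accumulation at 18.5 °C = 18.5 − 10.8 = 7.7 DD/day.
Total K = 139 + 156 = 295 DD.
Total duration = 295 / 7.7 = 38.312 ≈ 38.3 days.

38.3 days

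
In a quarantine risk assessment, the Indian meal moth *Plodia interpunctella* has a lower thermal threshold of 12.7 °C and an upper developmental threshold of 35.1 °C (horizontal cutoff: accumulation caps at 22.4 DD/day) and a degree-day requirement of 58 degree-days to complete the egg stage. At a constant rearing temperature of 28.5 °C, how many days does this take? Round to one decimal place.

3.7 days

Daily accumulation = 28.5 − 12.7 = 15.8 DD/day.
Duration = 58 / 15.8 = 3.671 ≈ 3.7 days.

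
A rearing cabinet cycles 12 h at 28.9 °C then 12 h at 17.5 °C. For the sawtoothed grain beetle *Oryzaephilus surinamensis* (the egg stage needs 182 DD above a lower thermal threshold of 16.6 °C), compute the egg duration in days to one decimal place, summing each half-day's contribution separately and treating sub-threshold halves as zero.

27.6 days

Day half: max(0, 28.9 − 16.6) × 0.5 = 12.3 × 0.5 = 6.15 DD.
Night half: max(0, 17.5 − 16.6) × 0.5 = 0.9 × 0.5 = 0.45 DD.
Per 24 h: 6.60 DD/day.
Duration = 182 / 6.60 = 27.576 ≈ 27.6 days.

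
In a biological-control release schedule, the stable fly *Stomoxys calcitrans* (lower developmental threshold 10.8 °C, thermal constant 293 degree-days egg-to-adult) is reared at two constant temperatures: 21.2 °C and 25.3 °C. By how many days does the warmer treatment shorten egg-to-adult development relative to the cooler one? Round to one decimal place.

8.0 days

At 21.2 °C: 293 / (21.2 − 10.8) = 293 / 10.4 = 28.173 d.
At 25.3 °C: 293 / (25.3 − 10.8) = 293 / 14.5 = 20.207 d.
Difference = |28.173 − 20.207| = 7.966 ≈ 8.0 days.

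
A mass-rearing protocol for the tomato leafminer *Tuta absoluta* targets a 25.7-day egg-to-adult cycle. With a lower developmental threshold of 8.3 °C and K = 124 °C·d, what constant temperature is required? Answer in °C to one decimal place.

13.1 °C

Required daily accumulation = 124 / 25.7 = 4.825 DD/day.
T = T_base + 4.825 = 8.3 + 4.825 = 13.125 ≈ 13.1 °C.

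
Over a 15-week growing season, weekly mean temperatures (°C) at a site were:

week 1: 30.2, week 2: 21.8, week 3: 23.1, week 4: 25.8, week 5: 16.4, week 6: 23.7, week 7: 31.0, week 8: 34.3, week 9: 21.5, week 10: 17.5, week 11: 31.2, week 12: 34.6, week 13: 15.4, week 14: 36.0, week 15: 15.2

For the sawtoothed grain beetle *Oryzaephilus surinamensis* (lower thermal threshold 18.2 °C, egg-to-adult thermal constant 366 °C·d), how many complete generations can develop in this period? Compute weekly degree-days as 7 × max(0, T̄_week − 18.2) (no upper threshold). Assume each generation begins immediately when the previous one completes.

2 generations

Weekly DD (7 × max(0, T̄ − 18.2)): 84.0, 25.2, 34.3, 53.2, 0.0, 38.5, 89.6, 112.7, 23.1, 0.0, 91.0, 114.8, 0.0, 124.6, 0.0.
Season total = 791.0 DD.
Complete generations = ⌊791.0 / 366⌋ = 2.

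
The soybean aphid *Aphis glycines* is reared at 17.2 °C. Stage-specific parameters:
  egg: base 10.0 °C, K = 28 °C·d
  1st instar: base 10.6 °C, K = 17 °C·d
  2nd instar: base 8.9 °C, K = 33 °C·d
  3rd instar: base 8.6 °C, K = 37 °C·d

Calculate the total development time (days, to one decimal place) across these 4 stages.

14.7 days

egg: 28 / (17.2 − 10.0) = 28 / 7.2 = 3.889 d.
1st instar: 17 / (17.2 − 10.6) = 17 / 6.6 = 2.576 d.
2nd instar: 33 / (17.2 − 8.9) = 33 / 8.3 = 3.976 d.
3rd instar: 37 / (17.2 − 8.6) = 37 / 8.6 = 4.302 d.
Sum = 14.743 ≈ 14.7 days.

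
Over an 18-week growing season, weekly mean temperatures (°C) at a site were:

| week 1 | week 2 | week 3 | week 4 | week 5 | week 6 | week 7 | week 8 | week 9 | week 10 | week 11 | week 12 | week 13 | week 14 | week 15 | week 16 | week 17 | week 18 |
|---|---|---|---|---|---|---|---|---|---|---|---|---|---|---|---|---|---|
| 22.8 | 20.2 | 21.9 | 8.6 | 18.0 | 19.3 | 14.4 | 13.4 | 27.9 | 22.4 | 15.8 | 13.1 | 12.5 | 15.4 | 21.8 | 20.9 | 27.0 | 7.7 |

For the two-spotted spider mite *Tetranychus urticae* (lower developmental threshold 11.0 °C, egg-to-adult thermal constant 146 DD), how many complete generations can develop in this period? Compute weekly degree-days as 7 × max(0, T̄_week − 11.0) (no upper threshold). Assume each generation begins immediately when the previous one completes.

6 generations

Weekly DD (7 × max(0, T̄ − 11.0)): 82.6, 64.4, 76.3, 0.0, 49.0, 58.1, 23.8, 16.8, 118.3, 79.8, 33.6, 14.7, 10.5, 30.8, 75.6, 69.3, 112.0, 0.0.
Season total = 915.6 DD.
Complete generations = ⌊915.6 / 146⌋ = 6.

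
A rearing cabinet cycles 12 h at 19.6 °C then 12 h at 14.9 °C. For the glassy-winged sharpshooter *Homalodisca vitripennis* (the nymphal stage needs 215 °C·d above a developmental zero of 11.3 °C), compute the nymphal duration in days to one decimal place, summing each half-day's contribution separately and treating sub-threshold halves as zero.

Day half: max(0, 19.6 − 11.3) × 0.5 = 8.3 × 0.5 = 4.15 DD.
Night half: max(0, 14.9 − 11.3) × 0.5 = 3.6 × 0.5 = 1.80 DD.
Per 24 h: 5.95 DD/day.
Duration = 215 / 5.95 = 36.134 ≈ 36.1 days.

36.1 days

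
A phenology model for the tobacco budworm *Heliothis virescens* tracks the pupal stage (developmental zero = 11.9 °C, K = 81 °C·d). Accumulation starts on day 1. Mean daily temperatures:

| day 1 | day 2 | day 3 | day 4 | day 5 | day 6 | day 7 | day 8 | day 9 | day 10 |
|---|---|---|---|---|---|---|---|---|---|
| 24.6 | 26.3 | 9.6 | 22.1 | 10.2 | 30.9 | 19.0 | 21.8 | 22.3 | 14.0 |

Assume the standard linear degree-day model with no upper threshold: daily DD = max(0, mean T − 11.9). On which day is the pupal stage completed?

day 9

Daily DD above 11.9 °C: 12.7, 14.4, 0.0, 10.2, 0.0, 19.0, 7.1, 9.9, 10.4, 2.1.
Cumulative: 12.7, 27.1, 27.1, 37.3, 37.3, 56.3, 63.4, 73.3, 83.7, 85.8.
The total first reaches 81 DD on day 9.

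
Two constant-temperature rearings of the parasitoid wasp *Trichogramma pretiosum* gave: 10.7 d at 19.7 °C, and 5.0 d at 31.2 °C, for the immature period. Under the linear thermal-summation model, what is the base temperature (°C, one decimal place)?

Linear rate model ⇒ the product D·(T − T_b) is constant across temperatures.
10.7·(19.7 − T_b) = 5.0·(31.2 − T_b)
T_b = (10.7·19.7 − 5.0·31.2) / (10.7 − 5.0) = 54.79 / 5.7 = 9.612 °C ≈ 9.6 °C.

9.6 °C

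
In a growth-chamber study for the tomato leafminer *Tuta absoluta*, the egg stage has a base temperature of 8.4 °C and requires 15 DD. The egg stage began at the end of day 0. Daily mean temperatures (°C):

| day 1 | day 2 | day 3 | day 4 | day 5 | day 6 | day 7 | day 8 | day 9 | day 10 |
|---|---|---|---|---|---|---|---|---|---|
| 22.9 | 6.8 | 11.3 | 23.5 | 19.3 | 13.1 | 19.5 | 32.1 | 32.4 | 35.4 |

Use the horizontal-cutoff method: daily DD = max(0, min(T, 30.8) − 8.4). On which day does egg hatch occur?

day 3

Daily DD above 8.4 °C (capped at 22.4): 14.5, 0.0, 2.9, 15.1, 10.9, 4.7, 11.1, 22.4, 22.4, 22.4.
Cumulative: 14.5, 14.5, 17.4, 32.5, 43.4, 48.1, 59.2, 81.6, 104.0, 126.4.
The total first reaches 15 DD on day 3.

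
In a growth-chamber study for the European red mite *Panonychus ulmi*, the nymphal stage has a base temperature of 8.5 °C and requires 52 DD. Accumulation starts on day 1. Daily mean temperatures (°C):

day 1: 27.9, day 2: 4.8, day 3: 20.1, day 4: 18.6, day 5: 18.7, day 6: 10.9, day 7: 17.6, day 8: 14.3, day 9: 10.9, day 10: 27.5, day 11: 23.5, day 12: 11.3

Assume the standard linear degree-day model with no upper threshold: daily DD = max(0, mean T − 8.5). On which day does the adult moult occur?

Daily DD above 8.5 °C: 19.4, 0.0, 11.6, 10.1, 10.2, 2.4, 9.1, 5.8, 2.4, 19.0, 15.0, 2.8.
Cumulative: 19.4, 19.4, 31.0, 41.1, 51.3, 53.7, 62.8, 68.6, 71.0, 90.0, 105.0, 107.8.
The total first reaches 52 DD on day 6.

day 6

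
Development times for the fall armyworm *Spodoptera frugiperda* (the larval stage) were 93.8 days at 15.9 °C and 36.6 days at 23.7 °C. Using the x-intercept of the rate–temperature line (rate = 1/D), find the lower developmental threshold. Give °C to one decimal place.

10.9 °C

Under the model K = D·(T − T_b), so D₁·(T₁ − T_b) = D₂·(T₂ − T_b).
93.8·(15.9 − T_b) = 36.6·(23.7 − T_b)
T_b = (93.8·15.9 − 36.6·23.7) / (93.8 − 36.6) = 624.00 / 57.2 = 10.909 °C ≈ 10.9 °C.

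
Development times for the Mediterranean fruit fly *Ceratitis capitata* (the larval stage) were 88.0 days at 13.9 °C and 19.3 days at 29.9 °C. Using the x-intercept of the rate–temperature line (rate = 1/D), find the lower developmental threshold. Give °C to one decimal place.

Equal thermal constants: D₁(T₁ − T_b) = D₂(T₂ − T_b).
88.0·(13.9 − T_b) = 19.3·(29.9 − T_b)
T_b = (88.0·13.9 − 19.3·29.9) / (88.0 − 19.3) = 646.13 / 68.7 = 9.405 °C ≈ 9.4 °C.

9.4 °C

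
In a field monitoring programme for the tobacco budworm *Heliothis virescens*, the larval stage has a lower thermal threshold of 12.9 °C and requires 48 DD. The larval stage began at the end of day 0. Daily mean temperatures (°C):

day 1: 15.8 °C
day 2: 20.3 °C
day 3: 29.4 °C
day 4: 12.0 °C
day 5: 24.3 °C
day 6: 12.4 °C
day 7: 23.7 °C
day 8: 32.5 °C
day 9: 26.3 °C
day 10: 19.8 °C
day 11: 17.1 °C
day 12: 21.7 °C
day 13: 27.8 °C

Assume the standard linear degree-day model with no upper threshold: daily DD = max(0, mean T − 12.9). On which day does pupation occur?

Daily DD above 12.9 °C: 2.9, 7.4, 16.5, 0.0, 11.4, 0.0, 10.8, 19.6, 13.4, 6.9, 4.2, 8.8, 14.9.
Cumulative: 2.9, 10.3, 26.8, 26.8, 38.2, 38.2, 49.0, 68.6, 82.0, 88.9, 93.1, 101.9, 116.8.
The total first reaches 48 DD on day 7.

day 7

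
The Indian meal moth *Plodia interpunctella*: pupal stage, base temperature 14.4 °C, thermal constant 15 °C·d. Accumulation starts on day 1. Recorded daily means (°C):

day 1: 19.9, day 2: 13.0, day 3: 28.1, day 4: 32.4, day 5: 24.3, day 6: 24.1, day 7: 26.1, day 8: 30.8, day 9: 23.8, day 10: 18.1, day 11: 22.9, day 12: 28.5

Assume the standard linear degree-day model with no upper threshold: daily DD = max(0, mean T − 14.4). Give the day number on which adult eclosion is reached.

Daily DD above 14.4 °C: 5.5, 0.0, 13.7, 18.0, 9.9, 9.7, 11.7, 16.4, 9.4, 3.7, 8.5, 14.1.
Cumulative: 5.5, 5.5, 19.2, 37.2, 47.1, 56.8, 68.5, 84.9, 94.3, 98.0, 106.5, 120.6.
The total first reaches 15 DD on day 3.

day 3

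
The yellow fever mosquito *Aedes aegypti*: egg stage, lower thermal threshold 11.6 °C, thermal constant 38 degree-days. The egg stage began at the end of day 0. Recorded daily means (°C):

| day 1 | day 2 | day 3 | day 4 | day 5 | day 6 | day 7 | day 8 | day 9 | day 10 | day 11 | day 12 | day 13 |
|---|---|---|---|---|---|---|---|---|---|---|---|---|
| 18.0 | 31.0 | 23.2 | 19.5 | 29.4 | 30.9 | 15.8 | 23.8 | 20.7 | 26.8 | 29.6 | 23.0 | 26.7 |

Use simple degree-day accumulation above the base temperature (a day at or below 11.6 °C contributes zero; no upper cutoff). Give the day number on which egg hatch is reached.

day 4

Daily DD above 11.6 °C: 6.4, 19.4, 11.6, 7.9, 17.8, 19.3, 4.2, 12.2, 9.1, 15.2, 18.0, 11.4, 15.1.
Cumulative: 6.4, 25.8, 37.4, 45.3, 63.1, 82.4, 86.6, 98.8, 107.9, 123.1, 141.1, 152.5, 167.6.
The total first reaches 38 DD on day 4.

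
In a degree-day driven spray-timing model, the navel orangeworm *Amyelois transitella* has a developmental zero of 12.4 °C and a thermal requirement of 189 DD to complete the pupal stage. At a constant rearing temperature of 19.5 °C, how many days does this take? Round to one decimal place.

26.6 days

Daily accumulation = 19.5 − 12.4 = 7.1 DD/day.
Duration = 189 / 7.1 = 26.620 ≈ 26.6 days.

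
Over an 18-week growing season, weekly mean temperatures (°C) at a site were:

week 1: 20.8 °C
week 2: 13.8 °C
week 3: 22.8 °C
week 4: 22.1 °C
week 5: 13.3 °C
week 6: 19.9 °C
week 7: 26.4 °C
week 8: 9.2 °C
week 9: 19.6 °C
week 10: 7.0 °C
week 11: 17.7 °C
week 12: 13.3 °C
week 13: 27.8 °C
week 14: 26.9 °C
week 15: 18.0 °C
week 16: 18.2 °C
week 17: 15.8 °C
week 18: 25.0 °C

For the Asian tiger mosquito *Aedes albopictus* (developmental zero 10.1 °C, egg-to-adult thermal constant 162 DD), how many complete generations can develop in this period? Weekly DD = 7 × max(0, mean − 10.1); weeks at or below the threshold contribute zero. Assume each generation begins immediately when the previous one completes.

6 generations

Weekly DD (7 × max(0, T̄ − 10.1)): 74.9, 25.9, 88.9, 84.0, 22.4, 68.6, 114.1, 0.0, 66.5, 0.0, 53.2, 22.4, 123.9, 117.6, 55.3, 56.7, 39.9, 104.3.
Season total = 1118.6 DD.
Complete generations = ⌊1118.6 / 162⌋ = 6.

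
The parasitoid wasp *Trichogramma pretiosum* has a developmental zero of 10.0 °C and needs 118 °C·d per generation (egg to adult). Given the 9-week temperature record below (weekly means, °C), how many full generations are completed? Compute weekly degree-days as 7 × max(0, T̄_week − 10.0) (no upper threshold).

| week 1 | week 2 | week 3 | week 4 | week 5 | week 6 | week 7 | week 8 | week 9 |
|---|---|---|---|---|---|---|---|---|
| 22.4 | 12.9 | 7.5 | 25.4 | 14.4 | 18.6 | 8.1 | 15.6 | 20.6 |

3 generations

Weekly DD (7 × max(0, T̄ − 10.0)): 86.8, 20.3, 0.0, 107.8, 30.8, 60.2, 0.0, 39.2, 74.2.
Season total = 419.3 DD.
Complete generations = ⌊419.3 / 118⌋ = 3.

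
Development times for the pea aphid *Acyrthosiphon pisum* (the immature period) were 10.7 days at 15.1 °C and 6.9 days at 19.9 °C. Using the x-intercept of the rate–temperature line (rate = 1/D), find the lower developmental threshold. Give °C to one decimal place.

Linear rate model ⇒ the product D·(T − T_b) is constant across temperatures.
10.7·(15.1 − T_b) = 6.9·(19.9 − T_b)
T_b = (10.7·15.1 − 6.9·19.9) / (10.7 − 6.9) = 24.26 / 3.8 = 6.384 °C ≈ 6.4 °C.

6.4 °C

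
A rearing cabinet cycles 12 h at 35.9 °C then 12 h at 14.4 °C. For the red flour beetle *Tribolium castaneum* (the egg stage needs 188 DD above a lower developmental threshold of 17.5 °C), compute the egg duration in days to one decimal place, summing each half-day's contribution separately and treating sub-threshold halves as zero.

Day half: max(0, 35.9 − 17.5) × 0.5 = 18.4 × 0.5 = 9.20 DD.
Night half: max(0, 14.4 − 17.5) × 0.5 = 0.0 × 0.5 = 0.00 DD.
Per 24 h: 9.20 DD/day.
Duration = 188 / 9.20 = 20.435 ≈ 20.4 days.

20.4 days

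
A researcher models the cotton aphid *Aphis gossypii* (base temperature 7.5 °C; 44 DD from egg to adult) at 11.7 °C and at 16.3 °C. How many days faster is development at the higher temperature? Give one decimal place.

5.5 days

At 11.7 °C: 44 / (11.7 − 7.5) = 44 / 4.2 = 10.476 d.
At 16.3 °C: 44 / (16.3 − 7.5) = 44 / 8.8 = 5.000 d.
Difference = |10.476 − 5.000| = 5.476 ≈ 5.5 days.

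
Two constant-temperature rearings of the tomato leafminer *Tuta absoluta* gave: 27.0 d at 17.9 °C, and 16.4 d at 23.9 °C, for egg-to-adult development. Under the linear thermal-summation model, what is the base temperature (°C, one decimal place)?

8.6 °C

Equal thermal constants: D₁(T₁ − T_b) = D₂(T₂ − T_b).
27.0·(17.9 − T_b) = 16.4·(23.9 − T_b)
T_b = (27.0·17.9 − 16.4·23.9) / (27.0 − 16.4) = 91.34 / 10.6 = 8.617 °C ≈ 8.6 °C.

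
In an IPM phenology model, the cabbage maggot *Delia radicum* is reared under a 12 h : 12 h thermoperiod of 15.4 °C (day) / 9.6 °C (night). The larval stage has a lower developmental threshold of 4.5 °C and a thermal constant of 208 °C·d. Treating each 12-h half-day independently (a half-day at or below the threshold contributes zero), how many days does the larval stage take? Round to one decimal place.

Day half: max(0, 15.4 − 4.5) × 0.5 = 10.9 × 0.5 = 5.45 DD.
Night half: max(0, 9.6 − 4.5) × 0.5 = 5.1 × 0.5 = 2.55 DD.
Per 24 h: 8.00 DD/day.
Duration = 208 / 8.00 = 26.000 ≈ 26.0 days.

26.0 days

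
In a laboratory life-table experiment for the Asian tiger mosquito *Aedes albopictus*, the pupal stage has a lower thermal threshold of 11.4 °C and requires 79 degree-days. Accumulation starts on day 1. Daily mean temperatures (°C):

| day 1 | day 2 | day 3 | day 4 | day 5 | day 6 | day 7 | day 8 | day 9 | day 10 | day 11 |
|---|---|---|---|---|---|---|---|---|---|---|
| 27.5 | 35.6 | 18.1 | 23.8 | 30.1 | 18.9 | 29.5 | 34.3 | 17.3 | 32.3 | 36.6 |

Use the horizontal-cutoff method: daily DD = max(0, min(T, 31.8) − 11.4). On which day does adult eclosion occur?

Daily DD above 11.4 °C (capped at 20.4): 16.1, 20.4, 6.7, 12.4, 18.7, 7.5, 18.1, 20.4, 5.9, 20.4, 20.4.
Cumulative: 16.1, 36.5, 43.2, 55.6, 74.3, 81.8, 99.9, 120.3, 126.2, 146.6, 167.0.
The total first reaches 79 DD on day 6.

day 6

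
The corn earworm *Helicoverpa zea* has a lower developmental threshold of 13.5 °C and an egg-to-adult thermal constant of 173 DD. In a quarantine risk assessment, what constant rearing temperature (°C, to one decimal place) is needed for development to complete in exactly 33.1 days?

18.7 °C

Required daily accumulation = 173 / 33.1 = 5.227 DD/day.
T = T_base + 5.227 = 13.5 + 5.227 = 18.727 ≈ 18.7 °C.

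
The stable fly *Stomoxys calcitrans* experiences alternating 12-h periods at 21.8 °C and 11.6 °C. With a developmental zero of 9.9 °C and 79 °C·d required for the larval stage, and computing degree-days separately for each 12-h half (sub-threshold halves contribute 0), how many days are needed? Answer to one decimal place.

Day half: max(0, 21.8 − 9.9) × 0.5 = 11.9 × 0.5 = 5.95 DD.
Night half: max(0, 11.6 − 9.9) × 0.5 = 1.7 × 0.5 = 0.85 DD.
Per 24 h: 6.80 DD/day.
Duration = 79 / 6.80 = 11.618 ≈ 11.6 days.

11.6 days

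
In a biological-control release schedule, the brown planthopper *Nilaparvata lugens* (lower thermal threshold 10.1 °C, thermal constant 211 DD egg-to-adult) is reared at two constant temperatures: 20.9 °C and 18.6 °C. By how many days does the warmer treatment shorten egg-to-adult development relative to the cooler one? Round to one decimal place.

At 20.9 °C: 211 / (20.9 − 10.1) = 211 / 10.8 = 19.537 d.
At 18.6 °C: 211 / (18.6 − 10.1) = 211 / 8.5 = 24.824 d.
Difference = |19.537 − 24.824| = 5.286 ≈ 5.3 days.

5.3 days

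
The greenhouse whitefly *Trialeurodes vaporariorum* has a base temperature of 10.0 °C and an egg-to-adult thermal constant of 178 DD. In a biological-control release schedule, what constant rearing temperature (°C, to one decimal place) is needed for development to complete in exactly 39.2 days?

Required daily accumulation = 178 / 39.2 = 4.541 DD/day.
T = T_base + 4.541 = 10.0 + 4.541 = 14.541 ≈ 14.5 °C.

14.5 °C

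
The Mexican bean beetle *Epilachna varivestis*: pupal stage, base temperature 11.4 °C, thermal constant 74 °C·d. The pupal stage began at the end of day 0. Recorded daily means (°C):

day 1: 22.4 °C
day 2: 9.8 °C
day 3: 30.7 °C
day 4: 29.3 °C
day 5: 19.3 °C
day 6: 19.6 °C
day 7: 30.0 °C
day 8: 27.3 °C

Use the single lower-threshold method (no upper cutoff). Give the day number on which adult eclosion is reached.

Daily DD above 11.4 °C: 11.0, 0.0, 19.3, 17.9, 7.9, 8.2, 18.6, 15.9.
Cumulative: 11.0, 11.0, 30.3, 48.2, 56.1, 64.3, 82.9, 98.8.
The total first reaches 74 DD on day 7.

day 7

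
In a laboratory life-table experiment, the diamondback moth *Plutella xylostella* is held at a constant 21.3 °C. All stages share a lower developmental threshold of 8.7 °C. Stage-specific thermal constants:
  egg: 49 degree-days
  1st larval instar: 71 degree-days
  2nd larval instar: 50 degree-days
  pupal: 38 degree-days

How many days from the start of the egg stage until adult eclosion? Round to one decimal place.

16.5 days

Daily accumulation at 21.3 °C = 21.3 − 8.7 = 12.6 DD/day.
Total K = 49 + 71 + 50 + 38 = 208 DD.
Total duration = 208 / 12.6 = 16.508 ≈ 16.5 days.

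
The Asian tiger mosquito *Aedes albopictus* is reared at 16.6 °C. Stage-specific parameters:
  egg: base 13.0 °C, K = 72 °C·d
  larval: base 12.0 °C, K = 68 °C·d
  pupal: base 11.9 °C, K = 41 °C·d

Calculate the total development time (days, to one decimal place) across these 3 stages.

egg: 72 / (16.6 − 13.0) = 72 / 3.6 = 20.000 d.
larval: 68 / (16.6 − 12.0) = 68 / 4.6 = 14.783 d.
pupal: 41 / (16.6 − 11.9) = 41 / 4.7 = 8.723 d.
Sum = 43.506 ≈ 43.5 days.

43.5 days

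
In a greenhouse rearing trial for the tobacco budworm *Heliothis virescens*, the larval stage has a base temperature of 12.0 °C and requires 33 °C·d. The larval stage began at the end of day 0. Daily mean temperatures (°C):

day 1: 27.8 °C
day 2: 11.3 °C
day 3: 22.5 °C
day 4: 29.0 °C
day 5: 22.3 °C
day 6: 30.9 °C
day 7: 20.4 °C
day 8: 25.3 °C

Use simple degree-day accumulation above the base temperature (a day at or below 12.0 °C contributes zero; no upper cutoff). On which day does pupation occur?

Daily DD above 12.0 °C: 15.8, 0.0, 10.5, 17.0, 10.3, 18.9, 8.4, 13.3.
Cumulative: 15.8, 15.8, 26.3, 43.3, 53.6, 72.5, 80.9, 94.2.
The total first reaches 33 DD on day 4.

day 4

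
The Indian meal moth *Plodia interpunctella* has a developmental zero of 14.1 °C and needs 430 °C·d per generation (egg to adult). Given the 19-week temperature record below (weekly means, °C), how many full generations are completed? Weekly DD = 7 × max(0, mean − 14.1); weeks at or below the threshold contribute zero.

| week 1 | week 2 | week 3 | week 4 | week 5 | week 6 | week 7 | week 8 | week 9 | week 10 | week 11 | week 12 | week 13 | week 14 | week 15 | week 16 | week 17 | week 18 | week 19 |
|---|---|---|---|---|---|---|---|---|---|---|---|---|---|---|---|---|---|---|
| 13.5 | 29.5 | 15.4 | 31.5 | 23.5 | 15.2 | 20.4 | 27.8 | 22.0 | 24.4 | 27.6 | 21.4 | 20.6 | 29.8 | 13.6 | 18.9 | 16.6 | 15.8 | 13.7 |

Weekly DD (7 × max(0, T̄ − 14.1)): 0.0, 107.8, 9.1, 121.8, 65.8, 7.7, 44.1, 95.9, 55.3, 72.1, 94.5, 51.1, 45.5, 109.9, 0.0, 33.6, 17.5, 11.9, 0.0.
Season total = 943.6 DD.
Complete generations = ⌊943.6 / 430⌋ = 2.

2 generations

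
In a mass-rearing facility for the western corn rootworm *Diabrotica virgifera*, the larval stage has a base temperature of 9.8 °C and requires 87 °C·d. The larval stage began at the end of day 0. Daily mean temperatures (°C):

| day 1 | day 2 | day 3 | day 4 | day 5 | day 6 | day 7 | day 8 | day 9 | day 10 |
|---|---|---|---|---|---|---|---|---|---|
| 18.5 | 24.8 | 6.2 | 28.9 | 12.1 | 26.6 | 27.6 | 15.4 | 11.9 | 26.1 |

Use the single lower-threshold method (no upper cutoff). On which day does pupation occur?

Daily DD above 9.8 °C: 8.7, 15.0, 0.0, 19.1, 2.3, 16.8, 17.8, 5.6, 2.1, 16.3.
Cumulative: 8.7, 23.7, 23.7, 42.8, 45.1, 61.9, 79.7, 85.3, 87.4, 103.7.
The total first reaches 87 DD on day 9.

day 9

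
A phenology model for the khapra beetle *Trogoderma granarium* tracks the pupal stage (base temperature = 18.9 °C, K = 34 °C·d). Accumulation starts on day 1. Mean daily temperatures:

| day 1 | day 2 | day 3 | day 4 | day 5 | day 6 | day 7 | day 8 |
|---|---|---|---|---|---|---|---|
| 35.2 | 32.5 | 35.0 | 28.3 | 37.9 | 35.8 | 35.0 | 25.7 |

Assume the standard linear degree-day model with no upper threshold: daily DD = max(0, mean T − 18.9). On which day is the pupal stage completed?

Daily DD above 18.9 °C: 16.3, 13.6, 16.1, 9.4, 19.0, 16.9, 16.1, 6.8.
Cumulative: 16.3, 29.9, 46.0, 55.4, 74.4, 91.3, 107.4, 114.2.
The total first reaches 34 DD on day 3.

day 3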